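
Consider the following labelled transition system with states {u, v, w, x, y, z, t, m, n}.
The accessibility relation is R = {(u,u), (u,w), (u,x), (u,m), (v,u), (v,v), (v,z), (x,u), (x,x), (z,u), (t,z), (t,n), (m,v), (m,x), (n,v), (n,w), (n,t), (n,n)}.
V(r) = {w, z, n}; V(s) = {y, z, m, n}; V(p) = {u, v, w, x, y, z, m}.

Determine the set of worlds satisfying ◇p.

u, v, x, z, t, m, n

Let φ = ◇p. Evaluate φ at each world:
  u (successors {u, w, x, m}): φ is true.
  v (successors {u, v, z}): φ is true.
  w (successors ∅): φ is false.
  x (successors {u, x}): φ is true.
  y (successors ∅): φ is false.
  z (successors {u}): φ is true.
  t (successors {z, n}): φ is true.
  m (successors {v, x}): φ is true.
  n (successors {v, w, t, n}): φ is true.
For instance, at v:
  At v: ◇p requires p at some successor in {u, v, z}.
    p holds at u, so ◇p is true at v.
Satisfying worlds: {u, v, x, z, t, m, n}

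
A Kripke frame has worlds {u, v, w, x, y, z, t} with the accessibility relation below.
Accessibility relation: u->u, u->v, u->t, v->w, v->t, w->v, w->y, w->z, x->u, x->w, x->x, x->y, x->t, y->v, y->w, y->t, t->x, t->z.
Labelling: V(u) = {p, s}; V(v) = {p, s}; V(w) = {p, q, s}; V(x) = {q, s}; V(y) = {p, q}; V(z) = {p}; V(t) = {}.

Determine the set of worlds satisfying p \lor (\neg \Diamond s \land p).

Let φ = p \lor (\neg \Diamond s \land p). Evaluate φ at each world:
  u (successors {u, v, t}): φ is true.
  v (successors {w, t}): φ is true.
  w (successors {v, y, z}): φ is true.
  x (successors {u, w, x, y, t}): φ is false.
  y (successors {v, w, t}): φ is true.
  z (successors ∅): φ is true.
  t (successors {x, z}): φ is false.
For instance, at u:
  At u: p is true, \neg \Diamond s \land p is false, so p \lor (\neg \Diamond s \land p) is true.
    At u: \neg \Diamond s is false, p is true, so \neg \Diamond s \land p is false.
      At u: \Diamond s is true, so \neg \Diamond s is false.
Satisfying worlds: {u, v, w, y, z}

u, v, w, y, z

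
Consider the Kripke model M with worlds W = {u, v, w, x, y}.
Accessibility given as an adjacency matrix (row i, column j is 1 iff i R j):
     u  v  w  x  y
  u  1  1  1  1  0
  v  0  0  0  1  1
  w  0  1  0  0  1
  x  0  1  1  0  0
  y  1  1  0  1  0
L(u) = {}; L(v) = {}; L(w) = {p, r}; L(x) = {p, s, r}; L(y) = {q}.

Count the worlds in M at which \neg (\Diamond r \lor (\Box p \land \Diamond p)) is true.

1

Recall that \Box ψ holds at a world iff ψ holds at every accessible world, and \Diamond ψ holds iff ψ holds at some accessible world.
Let φ = \neg (\Diamond r \lor (\Box p \land \Diamond p)). Evaluate φ at each world:
  u (successors {u, v, w, x}): φ is false.
  v (successors {x, y}): φ is false.
  w (successors {v, y}): φ is true.
  x (successors {v, w}): φ is false.
  y (successors {u, v, x}): φ is false.
For instance, at y:
  At y: \Diamond r \lor (\Box p \land \Diamond p) is true, so \neg (\Diamond r \lor (\Box p \land \Diamond p)) is false.
    At y: \Diamond r is true, \Box p \land \Diamond p is false, so \Diamond r \lor (\Box p \land \Diamond p) is true.
      At y: \Diamond r requires r at some successor in {u, v, x}.
        r holds at x, so \Diamond r is true at y.
      At y: \Box p is false, \Diamond p is true, so \Box p \land \Diamond p is false.
Satisfying worlds: {w}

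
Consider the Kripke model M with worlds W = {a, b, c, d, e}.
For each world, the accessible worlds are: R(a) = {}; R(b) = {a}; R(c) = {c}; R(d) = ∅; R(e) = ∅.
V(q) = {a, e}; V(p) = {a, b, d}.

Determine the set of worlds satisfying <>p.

Let φ = <>p. Evaluate φ at each world:
  a (successors ∅): φ is false.
  b (successors {a}): φ is true.
  c (successors {c}): φ is false.
  d (successors ∅): φ is false.
  e (successors ∅): φ is false.
For instance, at c:
  At c: <>p requires p at some successor in {c}.
    At c: p is false.
  So <>p is false at c.
Satisfying worlds: {b}

b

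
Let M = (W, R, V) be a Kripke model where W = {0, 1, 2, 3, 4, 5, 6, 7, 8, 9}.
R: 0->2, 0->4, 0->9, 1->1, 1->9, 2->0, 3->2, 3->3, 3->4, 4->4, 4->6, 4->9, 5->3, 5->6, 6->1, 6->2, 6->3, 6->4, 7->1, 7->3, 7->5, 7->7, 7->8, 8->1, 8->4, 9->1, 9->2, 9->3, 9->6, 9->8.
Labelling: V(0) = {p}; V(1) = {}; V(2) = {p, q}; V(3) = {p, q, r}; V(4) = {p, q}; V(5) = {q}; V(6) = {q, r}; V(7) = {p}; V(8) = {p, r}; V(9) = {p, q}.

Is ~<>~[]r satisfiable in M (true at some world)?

No

Let φ = ~<>~[]r. Evaluate φ at each world:
  0 (successors {2, 4, 9}): φ is false.
  1 (successors {1, 9}): φ is false.
  2 (successors {0}): φ is false.
  3 (successors {2, 3, 4}): φ is false.
  4 (successors {4, 6, 9}): φ is false.
  5 (successors {3, 6}): φ is false.
  6 (successors {1, 2, 3, 4}): φ is false.
  7 (successors {1, 3, 5, 7, 8}): φ is false.
  8 (successors {1, 4}): φ is false.
  9 (successors {1, 2, 3, 6, 8}): φ is false.
For instance, at 1:
  At 1: <>~[]r is true, so ~<>~[]r is false.
    At 1: <>~[]r requires ~[]r at some successor in {1, 9}.
      ~[]r holds at 1, so <>~[]r is true at 1.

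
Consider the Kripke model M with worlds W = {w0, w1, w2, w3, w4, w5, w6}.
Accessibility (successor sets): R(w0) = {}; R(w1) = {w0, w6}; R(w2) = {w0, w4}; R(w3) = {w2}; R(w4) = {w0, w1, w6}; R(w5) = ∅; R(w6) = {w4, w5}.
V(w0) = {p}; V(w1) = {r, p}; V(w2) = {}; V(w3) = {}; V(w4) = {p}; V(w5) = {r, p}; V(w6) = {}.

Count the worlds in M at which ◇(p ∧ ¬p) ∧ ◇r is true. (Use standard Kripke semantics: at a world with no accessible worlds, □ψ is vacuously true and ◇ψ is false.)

Let φ = ◇(p ∧ ¬p) ∧ ◇r. Evaluate φ at each world:
  w0 (successors ∅): φ is false.
  w1 (successors {w0, w6}): φ is false.
  w2 (successors {w0, w4}): φ is false.
  w3 (successors {w2}): φ is false.
  w4 (successors {w0, w1, w6}): φ is false.
  w5 (successors ∅): φ is false.
  w6 (successors {w4, w5}): φ is false.
For instance, at w2:
  At w2: ◇(p ∧ ¬p) is false, ◇r is false, so ◇(p ∧ ¬p) ∧ ◇r is false.
    At w2: ◇(p ∧ ¬p) requires p ∧ ¬p at some successor in {w0, w4}.
      At w0: p ∧ ¬p is false.
      At w4: p ∧ ¬p is false.
    So ◇(p ∧ ¬p) is false at w2.
    At w2: ◇r requires r at some successor in {w0, w4}.
      At w0: r is false.
      At w4: r is false.
    So ◇r is false at w2.
Satisfying worlds: none.

0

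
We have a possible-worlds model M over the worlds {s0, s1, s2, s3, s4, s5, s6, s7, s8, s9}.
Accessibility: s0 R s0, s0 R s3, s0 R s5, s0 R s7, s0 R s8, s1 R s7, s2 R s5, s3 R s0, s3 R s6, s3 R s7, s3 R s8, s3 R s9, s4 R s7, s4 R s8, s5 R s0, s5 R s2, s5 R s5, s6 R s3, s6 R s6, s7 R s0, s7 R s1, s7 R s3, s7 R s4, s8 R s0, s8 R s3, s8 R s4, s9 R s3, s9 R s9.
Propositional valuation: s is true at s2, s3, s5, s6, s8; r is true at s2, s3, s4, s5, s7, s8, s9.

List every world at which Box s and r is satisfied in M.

Let φ = Box s and r. Evaluate φ at each world:
  s0 (successors {s0, s3, s5, s7, s8}): φ is false.
  s1 (successors {s7}): φ is false.
  s2 (successors {s5}): φ is true.
  s3 (successors {s0, s6, s7, s8, s9}): φ is false.
  s4 (successors {s7, s8}): φ is false.
  s5 (successors {s0, s2, s5}): φ is false.
  s6 (successors {s3, s6}): φ is false.
  s7 (successors {s0, s1, s3, s4}): φ is false.
  s8 (successors {s0, s3, s4}): φ is false.
  s9 (successors {s3, s9}): φ is false.
For instance, at s8:
  At s8: Box s is false, r is true, so Box s and r is false.
    At s8: Box s requires s at every successor {s0, s3, s4}.
      s fails at s0, so Box s is false at s8.
Satisfying worlds: {s2}

s2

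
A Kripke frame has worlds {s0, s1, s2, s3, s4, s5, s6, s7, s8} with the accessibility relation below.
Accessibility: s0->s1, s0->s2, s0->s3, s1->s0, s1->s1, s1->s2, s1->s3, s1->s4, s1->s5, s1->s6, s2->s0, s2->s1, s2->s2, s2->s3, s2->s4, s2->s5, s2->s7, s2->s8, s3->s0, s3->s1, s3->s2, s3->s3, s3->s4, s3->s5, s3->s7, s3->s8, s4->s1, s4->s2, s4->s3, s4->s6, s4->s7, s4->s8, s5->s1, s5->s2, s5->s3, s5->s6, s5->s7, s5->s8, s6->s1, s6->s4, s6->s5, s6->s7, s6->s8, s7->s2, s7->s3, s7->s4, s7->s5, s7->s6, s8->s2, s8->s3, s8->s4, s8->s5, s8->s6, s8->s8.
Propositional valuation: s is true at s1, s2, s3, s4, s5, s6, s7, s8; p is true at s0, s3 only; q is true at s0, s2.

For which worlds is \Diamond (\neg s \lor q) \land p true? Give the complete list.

Let φ = \Diamond (\neg s \lor q) \land p. Evaluate φ at each world:
  s0 (successors {s1, s2, s3}): φ is true.
  s1 (successors {s0, s1, s2, s3, s4, s5, s6}): φ is false.
  s2 (successors {s0, s1, s2, s3, s4, s5, s7, s8}): φ is false.
  s3 (successors {s0, s1, s2, s3, s4, s5, s7, s8}): φ is true.
  s4 (successors {s1, s2, s3, s6, s7, s8}): φ is false.
  s5 (successors {s1, s2, s3, s6, s7, s8}): φ is false.
  s6 (successors {s1, s4, s5, s7, s8}): φ is false.
  s7 (successors {s2, s3, s4, s5, s6}): φ is false.
  s8 (successors {s2, s3, s4, s5, s6, s8}): φ is false.
For instance, at s2:
  At s2: \Diamond (\neg s \lor q) is true, p is false, so \Diamond (\neg s \lor q) \land p is false.
    At s2: \Diamond (\neg s \lor q) requires \neg s \lor q at some successor in {s0, s1, s2, s3, s4, s5, s7, s8}.
      \neg s \lor q holds at s0, so \Diamond (\neg s \lor q) is true at s2.
Satisfying worlds: {s0, s3}

s0, s3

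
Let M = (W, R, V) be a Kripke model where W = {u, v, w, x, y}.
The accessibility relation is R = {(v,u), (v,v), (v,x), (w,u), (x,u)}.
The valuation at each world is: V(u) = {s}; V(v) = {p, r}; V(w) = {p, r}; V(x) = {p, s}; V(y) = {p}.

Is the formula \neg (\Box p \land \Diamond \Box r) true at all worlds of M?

Yes

Let φ = \neg (\Box p \land \Diamond \Box r). Evaluate φ at each world:
  u (successors ∅): φ is true.
  v (successors {u, v, x}): φ is true.
  w (successors {u}): φ is true.
  x (successors {u}): φ is true.
  y (successors ∅): φ is true.
For instance, at x:
  At x: \Box p \land \Diamond \Box r is false, so \neg (\Box p \land \Diamond \Box r) is true.
    At x: \Box p is false, \Diamond \Box r is true, so \Box p \land \Diamond \Box r is false.
      At x: \Box p requires p at every successor {u}.
        p fails at u, so \Box p is false at x.
      At x: \Diamond \Box r requires \Box r at some successor in {u}.
        \Box r holds at u, so \Diamond \Box r is true at x.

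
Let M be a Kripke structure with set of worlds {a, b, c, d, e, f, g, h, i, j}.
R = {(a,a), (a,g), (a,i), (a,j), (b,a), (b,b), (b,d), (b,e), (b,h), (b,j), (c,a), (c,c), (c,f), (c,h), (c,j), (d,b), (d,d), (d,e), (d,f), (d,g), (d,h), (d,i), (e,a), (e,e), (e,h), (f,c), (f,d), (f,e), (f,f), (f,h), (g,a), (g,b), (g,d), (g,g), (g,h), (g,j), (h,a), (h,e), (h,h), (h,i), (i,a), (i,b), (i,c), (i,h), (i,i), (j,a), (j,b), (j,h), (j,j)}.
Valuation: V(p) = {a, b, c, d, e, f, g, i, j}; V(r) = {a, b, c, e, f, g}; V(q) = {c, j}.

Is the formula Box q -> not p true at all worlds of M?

Yes

Recall that Box ψ holds at a world iff ψ holds at every accessible world, and Dia ψ holds iff ψ holds at some accessible world.
Let φ = Box q -> not p. Evaluate φ at each world:
  a (successors {a, g, i, j}): φ is true.
  b (successors {a, b, d, e, h, j}): φ is true.
  c (successors {a, c, f, h, j}): φ is true.
  d (successors {b, d, e, f, g, h, i}): φ is true.
  e (successors {a, e, h}): φ is true.
  f (successors {c, d, e, f, h}): φ is true.
  g (successors {a, b, d, g, h, j}): φ is true.
  h (successors {a, e, h, i}): φ is true.
  i (successors {a, b, c, h, i}): φ is true.
  j (successors {a, b, h, j}): φ is true.
For instance, at i:
  At i: Box q is false, not p is false, so Box q -> not p is true.
    At i: Box q requires q at every successor {a, b, c, h, i}.
      q fails at a, so Box q is false at i.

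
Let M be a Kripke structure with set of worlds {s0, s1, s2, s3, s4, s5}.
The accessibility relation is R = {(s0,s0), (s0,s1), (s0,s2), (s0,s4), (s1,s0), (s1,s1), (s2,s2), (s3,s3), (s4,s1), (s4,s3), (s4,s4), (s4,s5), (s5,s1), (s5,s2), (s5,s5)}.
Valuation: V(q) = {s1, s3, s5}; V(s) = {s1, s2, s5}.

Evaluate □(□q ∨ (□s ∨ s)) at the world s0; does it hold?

Recall that □ψ holds at a world iff ψ holds at every accessible world, and ◇ψ holds iff ψ holds at some accessible world.
At s0: □(□q ∨ (□s ∨ s)) requires □q ∨ (□s ∨ s) at every successor {s0, s1, s2, s4}.
  □q ∨ (□s ∨ s) fails at s0, so □(□q ∨ (□s ∨ s)) is false at s0.
    At s0: □q is false, □s ∨ s is false, so □q ∨ (□s ∨ s) is false.
      At s0: □q requires q at every successor {s0, s1, s2, s4}.
        q fails at s0, so □q is false at s0.
      At s0: □s is false, s is false, so □s ∨ s is false.

No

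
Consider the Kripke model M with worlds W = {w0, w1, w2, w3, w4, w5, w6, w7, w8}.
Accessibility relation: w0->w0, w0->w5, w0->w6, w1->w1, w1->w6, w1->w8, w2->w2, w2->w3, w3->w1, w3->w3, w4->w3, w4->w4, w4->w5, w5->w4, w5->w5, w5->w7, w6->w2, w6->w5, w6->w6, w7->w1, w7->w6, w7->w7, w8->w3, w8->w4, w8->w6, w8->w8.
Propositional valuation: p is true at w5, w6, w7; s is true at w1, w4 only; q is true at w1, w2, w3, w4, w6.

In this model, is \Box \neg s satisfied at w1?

At w1: \Box \neg s requires \neg s at every successor {w1, w6, w8}.
  \neg s fails at w1, so \Box \neg s is false at w1.

No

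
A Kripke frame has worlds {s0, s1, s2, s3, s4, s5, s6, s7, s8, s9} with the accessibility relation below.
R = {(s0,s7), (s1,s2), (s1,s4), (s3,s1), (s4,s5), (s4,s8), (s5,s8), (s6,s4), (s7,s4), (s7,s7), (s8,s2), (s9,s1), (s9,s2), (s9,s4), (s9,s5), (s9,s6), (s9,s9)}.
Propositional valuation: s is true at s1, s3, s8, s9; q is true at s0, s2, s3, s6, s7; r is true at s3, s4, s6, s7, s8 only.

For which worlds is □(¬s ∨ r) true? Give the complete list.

s0, s1, s2, s4, s5, s6, s7, s8

Let φ = □(¬s ∨ r). Evaluate φ at each world:
  s0 (successors {s7}): φ is true.
  s1 (successors {s2, s4}): φ is true.
  s2 (successors ∅): φ is true.
  s3 (successors {s1}): φ is false.
  s4 (successors {s5, s8}): φ is true.
  s5 (successors {s8}): φ is true.
  s6 (successors {s4}): φ is true.
  s7 (successors {s4, s7}): φ is true.
  s8 (successors {s2}): φ is true.
  s9 (successors {s1, s2, s4, s5, s6, s9}): φ is false.
For instance, at s3:
  At s3: □(¬s ∨ r) requires ¬s ∨ r at every successor {s1}.
    ¬s ∨ r fails at s1, so □(¬s ∨ r) is false at s3.
Satisfying worlds: {s0, s1, s2, s4, s5, s6, s7, s8}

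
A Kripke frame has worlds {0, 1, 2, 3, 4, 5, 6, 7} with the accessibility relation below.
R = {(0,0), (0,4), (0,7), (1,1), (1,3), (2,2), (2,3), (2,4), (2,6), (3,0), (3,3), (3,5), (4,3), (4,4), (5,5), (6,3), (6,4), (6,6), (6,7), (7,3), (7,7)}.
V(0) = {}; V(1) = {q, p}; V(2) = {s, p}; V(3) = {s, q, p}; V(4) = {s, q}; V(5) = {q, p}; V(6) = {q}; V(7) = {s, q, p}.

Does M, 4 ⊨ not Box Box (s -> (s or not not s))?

No

At 4: Box Box (s -> (s or not not s)) is true, so not Box Box (s -> (s or not not s)) is false.
  At 4: Box Box (s -> (s or not not s)) requires Box (s -> (s or not not s)) at every successor {3, 4}.
      At 3: Box (s -> (s or not not s)) requires s -> (s or not not s) at every successor {0, 3, 5}.
        At 0: s -> (s or not not s) is true.
        At 3: s -> (s or not not s) is true.
        At 5: s -> (s or not not s) is true.
      So Box (s -> (s or not not s)) is true at 3.
      At 4: Box (s -> (s or not not s)) requires s -> (s or not not s) at every successor {3, 4}.
        At 3: s -> (s or not not s) is true.
        At 4: s -> (s or not not s) is true.
      So Box (s -> (s or not not s)) is true at 4.
  So Box Box (s -> (s or not not s)) is true at 4.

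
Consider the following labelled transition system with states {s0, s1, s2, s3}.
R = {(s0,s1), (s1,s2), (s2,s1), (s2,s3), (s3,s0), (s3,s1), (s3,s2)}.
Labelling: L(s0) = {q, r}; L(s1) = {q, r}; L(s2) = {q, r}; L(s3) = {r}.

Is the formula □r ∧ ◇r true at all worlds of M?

Let φ = □r ∧ ◇r. Evaluate φ at each world:
  s0 (successors {s1}): φ is true.
  s1 (successors {s2}): φ is true.
  s2 (successors {s1, s3}): φ is true.
  s3 (successors {s0, s1, s2}): φ is true.
For instance, at s1:
  At s1: □r is true, ◇r is true, so □r ∧ ◇r is true.
    At s1: □r requires r at every successor {s2}.
      At s2: r is true.
    So □r is true at s1.
    At s1: ◇r requires r at some successor in {s2}.
      r holds at s2, so ◇r is true at s1.

Yes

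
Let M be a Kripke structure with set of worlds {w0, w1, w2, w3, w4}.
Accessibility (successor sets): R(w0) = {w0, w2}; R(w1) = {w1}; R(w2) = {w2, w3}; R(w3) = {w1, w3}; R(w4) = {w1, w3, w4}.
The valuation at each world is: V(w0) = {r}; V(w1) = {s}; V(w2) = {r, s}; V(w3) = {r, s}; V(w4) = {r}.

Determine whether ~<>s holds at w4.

At w4: <>s is true, so ~<>s is false.
  At w4: <>s requires s at some successor in {w1, w3, w4}.
    s holds at w1, so <>s is true at w4.

No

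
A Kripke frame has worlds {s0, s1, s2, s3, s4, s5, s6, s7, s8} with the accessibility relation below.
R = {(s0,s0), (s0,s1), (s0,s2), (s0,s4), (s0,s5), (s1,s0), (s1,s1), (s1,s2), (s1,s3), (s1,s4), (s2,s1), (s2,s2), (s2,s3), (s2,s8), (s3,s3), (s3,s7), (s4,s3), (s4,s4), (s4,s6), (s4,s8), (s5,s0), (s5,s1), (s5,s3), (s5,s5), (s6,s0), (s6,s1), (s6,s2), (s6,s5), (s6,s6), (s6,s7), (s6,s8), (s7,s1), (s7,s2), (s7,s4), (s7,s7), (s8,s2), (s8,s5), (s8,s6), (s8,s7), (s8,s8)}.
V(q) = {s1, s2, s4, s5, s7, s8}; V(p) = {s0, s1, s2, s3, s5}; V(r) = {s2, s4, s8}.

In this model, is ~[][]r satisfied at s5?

At s5: [][]r is false, so ~[][]r is true.
  At s5: [][]r requires []r at every successor {s0, s1, s3, s5}.
    []r fails at s0, so [][]r is false at s5.
      At s0: []r requires r at every successor {s0, s1, s2, s4, s5}.
        r fails at s0, so []r is false at s0.

Yes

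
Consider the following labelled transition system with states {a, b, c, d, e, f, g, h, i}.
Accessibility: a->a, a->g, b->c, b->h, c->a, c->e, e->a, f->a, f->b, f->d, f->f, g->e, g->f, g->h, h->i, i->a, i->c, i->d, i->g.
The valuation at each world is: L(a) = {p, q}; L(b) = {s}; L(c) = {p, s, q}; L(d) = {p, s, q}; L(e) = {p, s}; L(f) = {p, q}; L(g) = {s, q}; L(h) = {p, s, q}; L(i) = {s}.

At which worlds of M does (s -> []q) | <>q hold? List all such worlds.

Let φ = (s -> []q) | <>q. Evaluate φ at each world:
  a (successors {a, g}): φ is true.
  b (successors {c, h}): φ is true.
  c (successors {a, e}): φ is true.
  d (successors ∅): φ is true.
  e (successors {a}): φ is true.
  f (successors {a, b, d, f}): φ is true.
  g (successors {e, f, h}): φ is true.
  h (successors {i}): φ is false.
  i (successors {a, c, d, g}): φ is true.
For instance, at e:
  At e: s -> []q is true, <>q is true, so (s -> []q) | <>q is true.
    At e: s is true, []q is true, so s -> []q is true.
      At e: []q requires q at every successor {a}.
        At a: q is true.
      So []q is true at e.
    At e: <>q requires q at some successor in {a}.
      q holds at a, so <>q is true at e.
Satisfying worlds: {a, b, c, d, e, f, g, i}

a, b, c, d, e, f, g, i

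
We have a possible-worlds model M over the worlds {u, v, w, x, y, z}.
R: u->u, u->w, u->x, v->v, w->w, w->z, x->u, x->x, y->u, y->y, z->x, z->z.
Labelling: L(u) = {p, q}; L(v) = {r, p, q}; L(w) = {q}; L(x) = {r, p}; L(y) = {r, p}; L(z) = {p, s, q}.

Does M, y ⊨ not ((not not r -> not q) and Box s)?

Yes

Recall that Box ψ holds at a world iff ψ holds at every accessible world, and Dia ψ holds iff ψ holds at some accessible world.
At y: (not not r -> not q) and Box s is false, so not ((not not r -> not q) and Box s) is true.
  At y: not not r -> not q is true, Box s is false, so (not not r -> not q) and Box s is false.
    At y: Box s requires s at every successor {u, y}.
      s fails at u, so Box s is false at y.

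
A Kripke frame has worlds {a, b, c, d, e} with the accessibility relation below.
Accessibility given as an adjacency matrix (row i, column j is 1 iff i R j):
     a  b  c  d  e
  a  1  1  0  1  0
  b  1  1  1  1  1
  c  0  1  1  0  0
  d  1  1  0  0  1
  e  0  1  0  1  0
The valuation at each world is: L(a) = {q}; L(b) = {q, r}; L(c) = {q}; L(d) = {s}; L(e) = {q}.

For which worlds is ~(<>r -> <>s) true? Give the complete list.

Let φ = ~(<>r -> <>s). Evaluate φ at each world:
  a (successors {a, b, d}): φ is false.
  b (successors {a, b, c, d, e}): φ is false.
  c (successors {b, c}): φ is true.
  d (successors {a, b, e}): φ is true.
  e (successors {b, d}): φ is false.
For instance, at a:
  At a: <>r -> <>s is true, so ~(<>r -> <>s) is false.
    At a: <>r is true, <>s is true, so <>r -> <>s is true.
      At a: <>r requires r at some successor in {a, b, d}.
        r holds at b, so <>r is true at a.
      At a: <>s requires s at some successor in {a, b, d}.
        s holds at d, so <>s is true at a.
Satisfying worlds: {c, d}

c, d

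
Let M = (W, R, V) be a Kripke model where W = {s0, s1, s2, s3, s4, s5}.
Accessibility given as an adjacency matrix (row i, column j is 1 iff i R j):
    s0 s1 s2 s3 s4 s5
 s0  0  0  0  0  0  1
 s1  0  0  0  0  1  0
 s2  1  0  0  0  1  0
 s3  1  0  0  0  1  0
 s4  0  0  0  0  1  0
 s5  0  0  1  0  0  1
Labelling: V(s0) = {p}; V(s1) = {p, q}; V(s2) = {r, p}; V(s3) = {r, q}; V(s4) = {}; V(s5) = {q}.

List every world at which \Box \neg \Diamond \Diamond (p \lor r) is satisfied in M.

Recall that \Box ψ holds at a world iff ψ holds at every accessible world, and \Diamond ψ holds iff ψ holds at some accessible world.
Let φ = \Box \neg \Diamond \Diamond (p \lor r). Evaluate φ at each world:
  s0 (successors {s5}): φ is false.
  s1 (successors {s4}): φ is true.
  s2 (successors {s0, s4}): φ is false.
  s3 (successors {s0, s4}): φ is false.
  s4 (successors {s4}): φ is true.
  s5 (successors {s2, s5}): φ is false.
For instance, at s0:
  At s0: \Box \neg \Diamond \Diamond (p \lor r) requires \neg \Diamond \Diamond (p \lor r) at every successor {s5}.
    \neg \Diamond \Diamond (p \lor r) fails at s5, so \Box \neg \Diamond \Diamond (p \lor r) is false at s0.
      At s5: \Diamond \Diamond (p \lor r) is true, so \neg \Diamond \Diamond (p \lor r) is false.
Satisfying worlds: {s1, s4}

s1, s4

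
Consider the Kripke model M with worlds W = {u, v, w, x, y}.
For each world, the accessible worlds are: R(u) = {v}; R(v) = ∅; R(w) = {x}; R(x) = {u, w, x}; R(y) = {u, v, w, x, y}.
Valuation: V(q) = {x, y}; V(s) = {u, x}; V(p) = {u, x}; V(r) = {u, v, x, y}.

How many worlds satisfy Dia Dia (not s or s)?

3

Recall that Dia ψ holds at a world iff ψ holds at some accessible world.
Let φ = Dia Dia (not s or s). Evaluate φ at each world:
  u (successors {v}): φ is false.
  v (successors ∅): φ is false.
  w (successors {x}): φ is true.
  x (successors {u, w, x}): φ is true.
  y (successors {u, v, w, x, y}): φ is true.
For instance, at y:
  At y: Dia Dia (not s or s) requires Dia (not s or s) at some successor in {u, v, w, x, y}.
    Dia (not s or s) holds at u, so Dia Dia (not s or s) is true at y.
      At u: Dia (not s or s) requires not s or s at some successor in {v}.
        not s or s holds at v, so Dia (not s or s) is true at u.
Satisfying worlds: {w, x, y}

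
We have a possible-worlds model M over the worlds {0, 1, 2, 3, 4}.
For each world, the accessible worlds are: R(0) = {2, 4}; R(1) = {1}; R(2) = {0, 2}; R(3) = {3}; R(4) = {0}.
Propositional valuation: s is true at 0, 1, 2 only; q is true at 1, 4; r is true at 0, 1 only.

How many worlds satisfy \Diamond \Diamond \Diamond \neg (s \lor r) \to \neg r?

4

Let φ = \Diamond \Diamond \Diamond \neg (s \lor r) \to \neg r. Evaluate φ at each world:
  0 (successors {2, 4}): φ is false.
  1 (successors {1}): φ is true.
  2 (successors {0, 2}): φ is true.
  3 (successors {3}): φ is true.
  4 (successors {0}): φ is true.
For instance, at 1:
  At 1: \Diamond \Diamond \Diamond \neg (s \lor r) is false, \neg r is false, so \Diamond \Diamond \Diamond \neg (s \lor r) \to \neg r is true.
    At 1: \Diamond \Diamond \Diamond \neg (s \lor r) requires \Diamond \Diamond \neg (s \lor r) at some successor in {1}.
      At 1: \Diamond \Diamond \neg (s \lor r) is false.
    So \Diamond \Diamond \Diamond \neg (s \lor r) is false at 1.
Satisfying worlds: {1, 2, 3, 4}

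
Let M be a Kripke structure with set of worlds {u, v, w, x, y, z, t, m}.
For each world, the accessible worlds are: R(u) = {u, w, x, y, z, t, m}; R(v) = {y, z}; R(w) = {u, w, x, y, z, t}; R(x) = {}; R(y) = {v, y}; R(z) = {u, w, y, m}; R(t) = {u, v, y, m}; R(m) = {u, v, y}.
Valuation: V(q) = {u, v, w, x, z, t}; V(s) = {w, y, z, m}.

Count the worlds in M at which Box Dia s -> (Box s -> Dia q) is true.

7

Recall that Box ψ holds at a world iff ψ holds at every accessible world, and Dia ψ holds iff ψ holds at some accessible world.
Let φ = Box Dia s -> (Box s -> Dia q). Evaluate φ at each world:
  u (successors {u, w, x, y, z, t, m}): φ is true.
  v (successors {y, z}): φ is true.
  w (successors {u, w, x, y, z, t}): φ is true.
  x (successors ∅): φ is false.
  y (successors {v, y}): φ is true.
  z (successors {u, w, y, m}): φ is true.
  t (successors {u, v, y, m}): φ is true.
  m (successors {u, v, y}): φ is true.
For instance, at m:
  At m: Box Dia s is true, Box s -> Dia q is true, so Box Dia s -> (Box s -> Dia q) is true.
    At m: Box Dia s requires Dia s at every successor {u, v, y}.
      At u: Dia s is true.
      At v: Dia s is true.
      At y: Dia s is true.
    So Box Dia s is true at m.
    At m: Box s is false, Dia q is true, so Box s -> Dia q is true.
      At m: Box s requires s at every successor {u, v, y}.
        s fails at u, so Box s is false at m.
      At m: Dia q requires q at some successor in {u, v, y}.
        q holds at u, so Dia q is true at m.
Satisfying worlds: {u, v, w, y, z, t, m}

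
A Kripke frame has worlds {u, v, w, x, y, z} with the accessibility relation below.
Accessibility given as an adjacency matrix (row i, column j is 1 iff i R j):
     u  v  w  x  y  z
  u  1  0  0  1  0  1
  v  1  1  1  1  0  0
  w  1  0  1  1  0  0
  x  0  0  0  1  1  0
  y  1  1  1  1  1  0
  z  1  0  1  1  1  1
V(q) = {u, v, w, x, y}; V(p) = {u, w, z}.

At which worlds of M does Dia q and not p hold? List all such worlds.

Recall that Dia ψ holds at a world iff ψ holds at some accessible world.
Let φ = Dia q and not p. Evaluate φ at each world:
  u (successors {u, x, z}): φ is false.
  v (successors {u, v, w, x}): φ is true.
  w (successors {u, w, x}): φ is false.
  x (successors {x, y}): φ is true.
  y (successors {u, v, w, x, y}): φ is true.
  z (successors {u, w, x, y, z}): φ is false.
For instance, at u:
  At u: Dia q is true, not p is false, so Dia q and not p is false.
    At u: Dia q requires q at some successor in {u, x, z}.
      q holds at u, so Dia q is true at u.
Satisfying worlds: {v, x, y}

v, x, y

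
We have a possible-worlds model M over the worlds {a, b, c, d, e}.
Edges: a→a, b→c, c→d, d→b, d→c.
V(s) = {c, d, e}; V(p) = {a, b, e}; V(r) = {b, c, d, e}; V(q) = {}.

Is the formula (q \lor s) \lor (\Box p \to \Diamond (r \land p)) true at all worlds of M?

Recall that \Box ψ holds at a world iff ψ holds at every accessible world, and \Diamond ψ holds iff ψ holds at some accessible world.
Let φ = (q \lor s) \lor (\Box p \to \Diamond (r \land p)). Evaluate φ at each world:
  a (successors {a}): φ is false.
  b (successors {c}): φ is true.
  c (successors {d}): φ is true.
  d (successors {b, c}): φ is true.
  e (successors ∅): φ is true.
Detail at a (counterexample):
  At a: q \lor s is false, \Box p \to \Diamond (r \land p) is false, so (q \lor s) \lor (\Box p \to \Diamond (r \land p)) is false.
    At a: \Box p is true, \Diamond (r \land p) is false, so \Box p \to \Diamond (r \land p) is false.
      At a: \Box p requires p at every successor {a}.
        At a: p is true.
      So \Box p is true at a.
      At a: \Diamond (r \land p) requires r \land p at some successor in {a}.
        At a: r \land p is false.
      So \Diamond (r \land p) is false at a.

No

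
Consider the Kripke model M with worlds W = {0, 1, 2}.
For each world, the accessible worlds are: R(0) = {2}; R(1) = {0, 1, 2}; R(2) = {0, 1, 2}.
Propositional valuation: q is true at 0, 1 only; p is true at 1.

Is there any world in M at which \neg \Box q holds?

Yes

Let φ = \neg \Box q. Evaluate φ at each world:
  0 (successors {2}): φ is true.
  1 (successors {0, 1, 2}): φ is true.
  2 (successors {0, 1, 2}): φ is true.
Detail at 0 (witness):
  At 0: \Box q is false, so \neg \Box q is true.
    At 0: \Box q requires q at every successor {2}.
      q fails at 2, so \Box q is false at 0.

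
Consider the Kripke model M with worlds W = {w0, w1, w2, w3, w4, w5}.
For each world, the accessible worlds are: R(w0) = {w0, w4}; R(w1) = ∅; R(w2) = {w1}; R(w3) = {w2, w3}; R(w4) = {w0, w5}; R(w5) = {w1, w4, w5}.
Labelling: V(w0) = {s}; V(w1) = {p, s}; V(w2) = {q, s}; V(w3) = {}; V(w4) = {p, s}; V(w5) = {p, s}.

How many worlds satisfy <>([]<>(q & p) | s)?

Let φ = <>([]<>(q & p) | s). Evaluate φ at each world:
  w0 (successors {w0, w4}): φ is true.
  w1 (successors ∅): φ is false.
  w2 (successors {w1}): φ is true.
  w3 (successors {w2, w3}): φ is true.
  w4 (successors {w0, w5}): φ is true.
  w5 (successors {w1, w4, w5}): φ is true.
For instance, at w2:
  At w2: <>([]<>(q & p) | s) requires []<>(q & p) | s at some successor in {w1}.
    []<>(q & p) | s holds at w1, so <>([]<>(q & p) | s) is true at w2.
      At w1: []<>(q & p) is true, s is true, so []<>(q & p) | s is true.
Satisfying worlds: {w0, w2, w3, w4, w5}

5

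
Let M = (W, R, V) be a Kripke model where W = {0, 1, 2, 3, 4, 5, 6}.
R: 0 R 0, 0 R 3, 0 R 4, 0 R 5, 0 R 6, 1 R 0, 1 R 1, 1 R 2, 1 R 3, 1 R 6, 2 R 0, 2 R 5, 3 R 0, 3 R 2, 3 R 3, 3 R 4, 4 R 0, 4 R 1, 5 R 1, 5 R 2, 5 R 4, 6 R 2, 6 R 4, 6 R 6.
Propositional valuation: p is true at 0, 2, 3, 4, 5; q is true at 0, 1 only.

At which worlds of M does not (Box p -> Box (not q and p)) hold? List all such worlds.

2, 3

Let φ = not (Box p -> Box (not q and p)). Evaluate φ at each world:
  0 (successors {0, 3, 4, 5, 6}): φ is false.
  1 (successors {0, 1, 2, 3, 6}): φ is false.
  2 (successors {0, 5}): φ is true.
  3 (successors {0, 2, 3, 4}): φ is true.
  4 (successors {0, 1}): φ is false.
  5 (successors {1, 2, 4}): φ is false.
  6 (successors {2, 4, 6}): φ is false.
For instance, at 2:
  At 2: Box p -> Box (not q and p) is false, so not (Box p -> Box (not q and p)) is true.
    At 2: Box p is true, Box (not q and p) is false, so Box p -> Box (not q and p) is false.
      At 2: Box p requires p at every successor {0, 5}.
        At 0: p is true.
        At 5: p is true.
      So Box p is true at 2.
      At 2: Box (not q and p) requires not q and p at every successor {0, 5}.
        not q and p fails at 0, so Box (not q and p) is false at 2.
Satisfying worlds: {2, 3}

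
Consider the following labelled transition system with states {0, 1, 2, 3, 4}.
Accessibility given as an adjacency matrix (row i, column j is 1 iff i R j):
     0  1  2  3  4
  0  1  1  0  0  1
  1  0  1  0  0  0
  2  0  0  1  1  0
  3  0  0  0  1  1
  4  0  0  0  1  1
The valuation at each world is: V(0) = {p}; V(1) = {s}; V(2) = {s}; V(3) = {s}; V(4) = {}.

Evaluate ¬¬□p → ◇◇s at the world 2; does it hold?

Yes

At 2: ¬¬□p is false, ◇◇s is true, so ¬¬□p → ◇◇s is true.
  At 2: ¬□p is true, so ¬¬□p is false.
    At 2: □p is false, so ¬□p is true.
      At 2: □p requires p at every successor {2, 3}.
        p fails at 2, so □p is false at 2.
  At 2: ◇◇s requires ◇s at some successor in {2, 3}.
    ◇s holds at 2, so ◇◇s is true at 2.
      At 2: ◇s requires s at some successor in {2, 3}.
        s holds at 2, so ◇s is true at 2.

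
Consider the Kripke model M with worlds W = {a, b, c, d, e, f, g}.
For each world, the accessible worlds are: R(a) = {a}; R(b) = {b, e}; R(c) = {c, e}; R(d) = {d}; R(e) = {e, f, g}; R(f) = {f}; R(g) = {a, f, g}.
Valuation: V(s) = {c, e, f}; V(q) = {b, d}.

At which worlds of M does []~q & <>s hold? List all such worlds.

Let φ = []~q & <>s. Evaluate φ at each world:
  a (successors {a}): φ is false.
  b (successors {b, e}): φ is false.
  c (successors {c, e}): φ is true.
  d (successors {d}): φ is false.
  e (successors {e, f, g}): φ is true.
  f (successors {f}): φ is true.
  g (successors {a, f, g}): φ is true.
For instance, at b:
  At b: []~q is false, <>s is true, so []~q & <>s is false.
    At b: []~q requires ~q at every successor {b, e}.
      ~q fails at b, so []~q is false at b.
    At b: <>s requires s at some successor in {b, e}.
      s holds at e, so <>s is true at b.
Satisfying worlds: {c, e, f, g}

c, e, f, g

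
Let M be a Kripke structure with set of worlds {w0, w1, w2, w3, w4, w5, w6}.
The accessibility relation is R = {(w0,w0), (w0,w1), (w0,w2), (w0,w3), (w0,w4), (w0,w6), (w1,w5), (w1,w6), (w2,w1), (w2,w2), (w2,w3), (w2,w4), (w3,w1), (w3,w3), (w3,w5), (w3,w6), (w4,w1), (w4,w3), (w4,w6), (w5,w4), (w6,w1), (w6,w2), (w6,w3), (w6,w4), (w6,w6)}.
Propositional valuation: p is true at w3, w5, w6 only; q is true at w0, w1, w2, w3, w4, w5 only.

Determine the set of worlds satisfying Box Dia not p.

Let φ = Box Dia not p. Evaluate φ at each world:
  w0 (successors {w0, w1, w2, w3, w4, w6}): φ is false.
  w1 (successors {w5, w6}): φ is true.
  w2 (successors {w1, w2, w3, w4}): φ is false.
  w3 (successors {w1, w3, w5, w6}): φ is false.
  w4 (successors {w1, w3, w6}): φ is false.
  w5 (successors {w4}): φ is true.
  w6 (successors {w1, w2, w3, w4, w6}): φ is false.
For instance, at w1:
  At w1: Box Dia not p requires Dia not p at every successor {w5, w6}.
      At w5: Dia not p requires not p at some successor in {w4}.
        not p holds at w4, so Dia not p is true at w5.
      At w6: Dia not p requires not p at some successor in {w1, w2, w3, w4, w6}.
        not p holds at w1, so Dia not p is true at w6.
  So Box Dia not p is true at w1.
Satisfying worlds: {w1, w5}

w1, w5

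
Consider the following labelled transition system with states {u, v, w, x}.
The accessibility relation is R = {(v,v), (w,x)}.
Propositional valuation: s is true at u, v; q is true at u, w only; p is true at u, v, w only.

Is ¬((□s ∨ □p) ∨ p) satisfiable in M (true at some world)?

No

Recall that □ψ holds at a world iff ψ holds at every accessible world, and ◇ψ holds iff ψ holds at some accessible world.
Let φ = ¬((□s ∨ □p) ∨ p). Evaluate φ at each world:
  u (successors ∅): φ is false.
  v (successors {v}): φ is false.
  w (successors {x}): φ is false.
  x (successors ∅): φ is false.
For instance, at v:
  At v: (□s ∨ □p) ∨ p is true, so ¬((□s ∨ □p) ∨ p) is false.
    At v: □s ∨ □p is true, p is true, so (□s ∨ □p) ∨ p is true.
      At v: □s is true, □p is true, so □s ∨ □p is true.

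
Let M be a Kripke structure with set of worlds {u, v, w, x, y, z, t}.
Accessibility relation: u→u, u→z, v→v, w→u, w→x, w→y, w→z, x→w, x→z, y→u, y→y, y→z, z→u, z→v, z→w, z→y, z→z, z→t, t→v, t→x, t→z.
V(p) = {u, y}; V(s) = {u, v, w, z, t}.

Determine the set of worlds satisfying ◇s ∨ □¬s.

u, v, w, x, y, z, t

Recall that □ψ holds at a world iff ψ holds at every accessible world, and ◇ψ holds iff ψ holds at some accessible world.
Let φ = ◇s ∨ □¬s. Evaluate φ at each world:
  u (successors {u, z}): φ is true.
  v (successors {v}): φ is true.
  w (successors {u, x, y, z}): φ is true.
  x (successors {w, z}): φ is true.
  y (successors {u, y, z}): φ is true.
  z (successors {u, v, w, y, z, t}): φ is true.
  t (successors {v, x, z}): φ is true.
For instance, at x:
  At x: ◇s is true, □¬s is false, so ◇s ∨ □¬s is true.
    At x: ◇s requires s at some successor in {w, z}.
      s holds at w, so ◇s is true at x.
    At x: □¬s requires ¬s at every successor {w, z}.
      ¬s fails at w, so □¬s is false at x.
Satisfying worlds: {u, v, w, x, y, z, t}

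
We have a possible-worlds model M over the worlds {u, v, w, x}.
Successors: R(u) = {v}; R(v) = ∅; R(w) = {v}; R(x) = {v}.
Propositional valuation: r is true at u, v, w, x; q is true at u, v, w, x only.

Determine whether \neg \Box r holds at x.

At x: \Box r is true, so \neg \Box r is false.
  At x: \Box r requires r at every successor {v}.
    At v: r is true.
  So \Box r is true at x.

No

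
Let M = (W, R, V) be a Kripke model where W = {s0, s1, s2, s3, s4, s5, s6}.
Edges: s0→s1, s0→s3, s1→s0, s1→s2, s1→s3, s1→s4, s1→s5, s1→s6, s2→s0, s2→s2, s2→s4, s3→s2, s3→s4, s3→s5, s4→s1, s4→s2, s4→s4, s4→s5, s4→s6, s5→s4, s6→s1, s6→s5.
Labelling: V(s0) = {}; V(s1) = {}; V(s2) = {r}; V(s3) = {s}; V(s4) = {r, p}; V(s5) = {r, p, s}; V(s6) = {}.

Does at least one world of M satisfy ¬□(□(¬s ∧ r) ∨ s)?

Yes

Let φ = ¬□(□(¬s ∧ r) ∨ s). Evaluate φ at each world:
  s0 (successors {s1, s3}): φ is true.
  s1 (successors {s0, s2, s3, s4, s5, s6}): φ is true.
  s2 (successors {s0, s2, s4}): φ is true.
  s3 (successors {s2, s4, s5}): φ is true.
  s4 (successors {s1, s2, s4, s5, s6}): φ is true.
  s5 (successors {s4}): φ is true.
  s6 (successors {s1, s5}): φ is true.
Detail at s0 (witness):
  At s0: □(□(¬s ∧ r) ∨ s) is false, so ¬□(□(¬s ∧ r) ∨ s) is true.
    At s0: □(□(¬s ∧ r) ∨ s) requires □(¬s ∧ r) ∨ s at every successor {s1, s3}.
      □(¬s ∧ r) ∨ s fails at s1, so □(□(¬s ∧ r) ∨ s) is false at s0.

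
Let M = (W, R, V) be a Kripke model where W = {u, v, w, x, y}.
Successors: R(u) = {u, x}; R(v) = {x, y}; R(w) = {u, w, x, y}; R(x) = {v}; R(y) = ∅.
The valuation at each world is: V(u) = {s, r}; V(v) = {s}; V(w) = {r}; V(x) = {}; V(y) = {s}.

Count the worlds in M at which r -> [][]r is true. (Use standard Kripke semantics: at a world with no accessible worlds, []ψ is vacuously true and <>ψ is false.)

3

Recall that []ψ holds at a world iff ψ holds at every accessible world, and <>ψ holds iff ψ holds at some accessible world.
Let φ = r -> [][]r. Evaluate φ at each world:
  u (successors {u, x}): φ is false.
  v (successors {x, y}): φ is true.
  w (successors {u, w, x, y}): φ is false.
  x (successors {v}): φ is true.
  y (successors ∅): φ is true.
For instance, at u:
  At u: r is true, [][]r is false, so r -> [][]r is false.
    At u: [][]r requires []r at every successor {u, x}.
      []r fails at u, so [][]r is false at u.
Satisfying worlds: {v, x, y}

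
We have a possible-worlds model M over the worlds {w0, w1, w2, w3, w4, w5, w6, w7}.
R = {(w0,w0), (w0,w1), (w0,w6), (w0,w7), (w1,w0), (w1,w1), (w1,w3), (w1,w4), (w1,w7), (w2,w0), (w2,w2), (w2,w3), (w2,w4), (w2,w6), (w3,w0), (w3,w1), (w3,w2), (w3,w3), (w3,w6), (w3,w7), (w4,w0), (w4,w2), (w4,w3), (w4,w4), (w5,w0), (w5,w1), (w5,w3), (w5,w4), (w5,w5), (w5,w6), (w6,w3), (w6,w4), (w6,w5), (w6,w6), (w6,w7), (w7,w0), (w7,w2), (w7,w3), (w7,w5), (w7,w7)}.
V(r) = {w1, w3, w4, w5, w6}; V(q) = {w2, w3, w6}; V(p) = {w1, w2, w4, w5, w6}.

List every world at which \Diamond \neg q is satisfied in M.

Let φ = \Diamond \neg q. Evaluate φ at each world:
  w0 (successors {w0, w1, w6, w7}): φ is true.
  w1 (successors {w0, w1, w3, w4, w7}): φ is true.
  w2 (successors {w0, w2, w3, w4, w6}): φ is true.
  w3 (successors {w0, w1, w2, w3, w6, w7}): φ is true.
  w4 (successors {w0, w2, w3, w4}): φ is true.
  w5 (successors {w0, w1, w3, w4, w5, w6}): φ is true.
  w6 (successors {w3, w4, w5, w6, w7}): φ is true.
  w7 (successors {w0, w2, w3, w5, w7}): φ is true.
For instance, at w7:
  At w7: \Diamond \neg q requires \neg q at some successor in {w0, w2, w3, w5, w7}.
    \neg q holds at w0, so \Diamond \neg q is true at w7.
Satisfying worlds: {w0, w1, w2, w3, w4, w5, w6, w7}

w0, w1, w2, w3, w4, w5, w6, w7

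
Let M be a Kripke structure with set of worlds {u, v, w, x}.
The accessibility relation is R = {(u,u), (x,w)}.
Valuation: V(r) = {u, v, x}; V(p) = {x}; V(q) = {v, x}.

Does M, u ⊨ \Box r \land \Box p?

No

At u: \Box r is true, \Box p is false, so \Box r \land \Box p is false.
  At u: \Box r requires r at every successor {u}.
    At u: r is true.
  So \Box r is true at u.
  At u: \Box p requires p at every successor {u}.
    p fails at u, so \Box p is false at u.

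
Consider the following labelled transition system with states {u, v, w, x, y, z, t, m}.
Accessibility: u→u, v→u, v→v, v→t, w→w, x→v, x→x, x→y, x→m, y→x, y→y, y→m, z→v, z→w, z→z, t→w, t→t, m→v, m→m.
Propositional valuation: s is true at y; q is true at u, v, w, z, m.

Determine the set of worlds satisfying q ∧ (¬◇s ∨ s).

u, v, w, z, m

Let φ = q ∧ (¬◇s ∨ s). Evaluate φ at each world:
  u (successors {u}): φ is true.
  v (successors {u, v, t}): φ is true.
  w (successors {w}): φ is true.
  x (successors {v, x, y, m}): φ is false.
  y (successors {x, y, m}): φ is false.
  z (successors {v, w, z}): φ is true.
  t (successors {w, t}): φ is false.
  m (successors {v, m}): φ is true.
For instance, at t:
  At t: q is false, ¬◇s ∨ s is true, so q ∧ (¬◇s ∨ s) is false.
    At t: ¬◇s is true, s is false, so ¬◇s ∨ s is true.
      At t: ◇s is false, so ¬◇s is true.
Satisfying worlds: {u, v, w, z, m}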